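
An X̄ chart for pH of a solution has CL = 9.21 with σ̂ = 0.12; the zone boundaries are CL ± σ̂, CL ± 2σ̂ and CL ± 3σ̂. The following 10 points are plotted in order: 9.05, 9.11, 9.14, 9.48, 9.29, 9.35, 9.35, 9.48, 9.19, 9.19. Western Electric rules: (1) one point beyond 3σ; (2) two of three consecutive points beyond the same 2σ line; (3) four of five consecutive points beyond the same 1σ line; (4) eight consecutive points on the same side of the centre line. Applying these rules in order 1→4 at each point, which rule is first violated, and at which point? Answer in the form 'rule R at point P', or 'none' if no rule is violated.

rule 3 at point 8

Zone of each point (C = within 1σ̂, B = 1σ̂–2σ̂, A = 2σ̂–3σ̂, * = beyond 3σ̂; sign = side of CL): 1:-B, 2:-C, 3:-C, 4:+A, 5:+C, 6:+B, 7:+B, 8:+A, 9:-C, 10:-C
Rule 3 (four of five consecutive points beyond the same 1σ limit) is satisfied at point 8.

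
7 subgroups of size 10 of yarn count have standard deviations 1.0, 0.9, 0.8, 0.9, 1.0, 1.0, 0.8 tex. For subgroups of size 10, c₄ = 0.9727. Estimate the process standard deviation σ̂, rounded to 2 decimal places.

s̄ = (1.0 + 0.9 + 0.8 + 0.9 + 1.0 + 1.0 + 0.8) / 7 = 0.9143
σ̂ = s̄ / c₄ = 0.9143 / 0.9727 = 0.9399

0.94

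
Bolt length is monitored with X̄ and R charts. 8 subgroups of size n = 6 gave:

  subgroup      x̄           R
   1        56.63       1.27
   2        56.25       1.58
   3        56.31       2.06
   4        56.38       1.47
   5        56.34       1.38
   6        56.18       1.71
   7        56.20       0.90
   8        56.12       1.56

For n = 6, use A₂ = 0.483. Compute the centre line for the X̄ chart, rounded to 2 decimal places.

X̄̄ = (56.63 + 56.25 + 56.31 + 56.38 + 56.34 + 56.18 + 56.20 + 56.12) / 8 = 450.4100 / 8 = 56.3013
CL = X̄̄ = 56.3013

56.30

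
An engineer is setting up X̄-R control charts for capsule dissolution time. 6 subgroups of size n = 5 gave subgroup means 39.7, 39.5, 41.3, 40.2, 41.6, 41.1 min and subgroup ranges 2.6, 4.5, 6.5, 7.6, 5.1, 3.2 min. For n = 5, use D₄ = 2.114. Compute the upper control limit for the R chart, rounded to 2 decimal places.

R̄ = (2.6 + 4.5 + 6.5 + 7.6 + 5.1 + 3.2) / 6 = 29.5000 / 6 = 4.9167
UCL_R = D₄·R̄ = 2.114 × 4.9167 = 10.3938

10.39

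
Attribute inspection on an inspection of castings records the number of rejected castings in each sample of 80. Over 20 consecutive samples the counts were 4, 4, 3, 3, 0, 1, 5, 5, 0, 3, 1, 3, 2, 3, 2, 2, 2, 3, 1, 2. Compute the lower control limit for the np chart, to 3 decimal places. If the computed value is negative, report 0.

p̄ = Σdᵢ / (k·n) = 49 / (20 × 80) = 0.03062
LCL = np̄ − 3·√(np̄(1−p̄)) = 2.4500 − 3 × 1.5411 = -2.1733 → 0 (negative, so LCL = 0)

0.000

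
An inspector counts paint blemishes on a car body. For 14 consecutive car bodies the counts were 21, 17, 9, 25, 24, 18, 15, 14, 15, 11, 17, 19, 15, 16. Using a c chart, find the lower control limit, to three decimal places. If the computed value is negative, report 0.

c̄ = (21 + 17 + 9 + 25 + 24 + 18 + 15 + 14 + 15 + 11 + 17 + 19 + 15 + 16) / 14 = 236 / 14 = 16.8571
LCL = c̄ − 3√c̄ = 16.8571 − 3 × 4.1057 = 4.5399

4.540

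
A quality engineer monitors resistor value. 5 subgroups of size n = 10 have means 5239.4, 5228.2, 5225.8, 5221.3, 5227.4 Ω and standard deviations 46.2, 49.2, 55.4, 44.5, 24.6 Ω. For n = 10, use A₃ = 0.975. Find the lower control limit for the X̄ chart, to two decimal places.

5185.54

X̄̄ = (5239.4 + 5228.2 + 5225.8 + 5221.3 + 5227.4) / 5 = 5228.4200
s̄ = (46.2 + 49.2 + 55.4 + 44.5 + 24.6) / 5 = 43.9800
LCL = X̄̄ − A₃·s̄ = 5228.4200 − 0.975 × 43.9800 = 5185.5395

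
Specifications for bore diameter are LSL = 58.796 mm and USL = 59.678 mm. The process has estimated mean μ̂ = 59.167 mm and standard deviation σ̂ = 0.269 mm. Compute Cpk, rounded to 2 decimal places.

0.46

Cpu = (USL − μ̂) / (3σ̂) = (59.678 − 59.167) / (3 × 0.269) = 0.6332; Cpl = (μ̂ − LSL) / (3σ̂) = (59.167 − 58.796) / (3 × 0.269) = 0.4597; Cpk = min(Cpu, Cpl) = 0.4597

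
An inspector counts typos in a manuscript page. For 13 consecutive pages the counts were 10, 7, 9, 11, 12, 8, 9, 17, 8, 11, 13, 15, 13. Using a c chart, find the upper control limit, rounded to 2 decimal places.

c̄ = (10 + 7 + 9 + 11 + 12 + 8 + 9 + 17 + 8 + 11 + 13 + 15 + 13) / 13 = 143 / 13 = 11.0000
UCL = c̄ + 3√c̄ = 11.0000 + 3 × √11.0000 = 11.0000 + 3 × 3.3166 = 20.9499

20.95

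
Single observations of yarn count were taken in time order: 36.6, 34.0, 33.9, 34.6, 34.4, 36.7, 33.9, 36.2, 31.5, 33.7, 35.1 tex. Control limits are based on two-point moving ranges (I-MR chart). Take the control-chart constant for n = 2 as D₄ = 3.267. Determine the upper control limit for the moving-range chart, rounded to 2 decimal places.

6.31

Moving ranges: 2.6, 0.1, 0.7, 0.2, 2.3, 2.8, 2.3, 4.7, 2.2, 1.4; M̄R̄ = 19.3000 / 10 = 1.9300
UCL_MR = D₄·M̄R̄ = 3.267 × 1.9300 = 6.3053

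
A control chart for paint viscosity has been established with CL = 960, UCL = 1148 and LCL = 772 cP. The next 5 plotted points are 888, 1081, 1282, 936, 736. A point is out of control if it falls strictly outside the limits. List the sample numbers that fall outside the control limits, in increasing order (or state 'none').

3, 5

Compare each point to [772, 1148]: sample 3 = 1282 > UCL; sample 5 = 736 < LCL.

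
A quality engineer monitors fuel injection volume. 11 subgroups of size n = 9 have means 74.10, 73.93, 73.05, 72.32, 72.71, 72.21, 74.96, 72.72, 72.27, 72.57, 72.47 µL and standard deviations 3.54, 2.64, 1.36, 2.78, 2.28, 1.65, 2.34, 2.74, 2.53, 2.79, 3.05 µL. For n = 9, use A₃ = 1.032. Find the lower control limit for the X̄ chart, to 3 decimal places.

70.429

X̄̄ = (74.10 + 73.93 + 73.05 + 72.32 + 72.71 + 72.21 + 74.96 + 72.72 + 72.27 + 72.57 + 72.47) / 11 = 73.0282
s̄ = (3.54 + 2.64 + 1.36 + 2.78 + 2.28 + 1.65 + 2.34 + 2.74 + 2.53 + 2.79 + 3.05) / 11 = 2.5182
LCL = X̄̄ − A₃·s̄ = 73.0282 − 1.032 × 2.5182 = 70.4294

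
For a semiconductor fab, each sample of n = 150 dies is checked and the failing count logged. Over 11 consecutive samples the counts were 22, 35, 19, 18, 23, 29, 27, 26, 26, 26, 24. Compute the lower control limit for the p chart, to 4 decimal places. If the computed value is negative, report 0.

p̄ = Σdᵢ / (k·n) = 275 / (11 × 150) = 0.16667
LCL = p̄ − 3·√(p̄(1−p̄)/n) = 0.16667 − 3 × 0.03043 = 0.07538

0.0754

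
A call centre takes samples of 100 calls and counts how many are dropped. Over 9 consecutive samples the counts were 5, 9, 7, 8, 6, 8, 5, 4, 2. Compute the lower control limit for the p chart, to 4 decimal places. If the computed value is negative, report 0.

0.0000

p̄ = Σdᵢ / (k·n) = 54 / (9 × 100) = 0.06000
LCL = p̄ − 3·√(p̄(1−p̄)/n) = 0.06000 − 3 × 0.02375 = -0.01125 → 0 (negative, so LCL = 0)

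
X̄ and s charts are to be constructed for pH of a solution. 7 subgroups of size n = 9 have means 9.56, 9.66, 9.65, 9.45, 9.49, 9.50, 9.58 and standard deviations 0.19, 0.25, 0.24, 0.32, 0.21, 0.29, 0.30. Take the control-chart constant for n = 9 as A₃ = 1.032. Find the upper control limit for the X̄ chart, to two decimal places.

9.82

X̄̄ = (9.56 + 9.66 + 9.65 + 9.45 + 9.49 + 9.50 + 9.58) / 7 = 9.5557
s̄ = (0.19 + 0.25 + 0.24 + 0.32 + 0.21 + 0.29 + 0.30) / 7 = 0.2571
UCL = X̄̄ + A₃·s̄ = 9.5557 + 1.032 × 0.2571 = 9.8211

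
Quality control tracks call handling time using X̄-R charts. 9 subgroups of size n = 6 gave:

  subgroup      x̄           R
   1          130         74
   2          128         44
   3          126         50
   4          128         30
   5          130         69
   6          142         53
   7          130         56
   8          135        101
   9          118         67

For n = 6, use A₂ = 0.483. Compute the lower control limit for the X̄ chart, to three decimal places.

X̄̄ = (130 + 128 + 126 + 128 + 130 + 142 + 130 + 135 + 118) / 9 = 1167.0000 / 9 = 129.6667
R̄ = (74 + 44 + 50 + 30 + 69 + 53 + 56 + 101 + 67) / 9 = 544.0000 / 9 = 60.4444
LCL = X̄̄ − A₂·R̄ = 129.6667 − 0.483 × 60.4444 = 100.4720

100.472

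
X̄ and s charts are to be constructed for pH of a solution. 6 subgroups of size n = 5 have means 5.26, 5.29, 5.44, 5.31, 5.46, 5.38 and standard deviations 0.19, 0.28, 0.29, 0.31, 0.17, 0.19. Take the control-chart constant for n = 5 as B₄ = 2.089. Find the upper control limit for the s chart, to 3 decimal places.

0.498

s̄ = (0.19 + 0.28 + 0.29 + 0.31 + 0.17 + 0.19) / 6 = 0.2383
UCL_s = B₄·s̄ = 2.089 × 0.2383 = 0.4979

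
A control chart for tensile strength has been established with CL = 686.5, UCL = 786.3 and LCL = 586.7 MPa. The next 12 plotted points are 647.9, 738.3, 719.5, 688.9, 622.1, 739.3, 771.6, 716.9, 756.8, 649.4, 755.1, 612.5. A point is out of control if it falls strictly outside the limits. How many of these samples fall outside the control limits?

All 12 points lie within [586.7, 786.3].

0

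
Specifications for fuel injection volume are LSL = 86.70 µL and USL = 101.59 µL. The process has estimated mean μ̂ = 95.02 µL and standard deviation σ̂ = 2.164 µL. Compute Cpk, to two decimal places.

1.01

Cpu = (USL − μ̂) / (3σ̂) = (101.59 − 95.02) / (3 × 2.164) = 1.0120; Cpl = (μ̂ − LSL) / (3σ̂) = (95.02 − 86.70) / (3 × 2.164) = 1.2816; Cpk = min(Cpu, Cpl) = 1.0120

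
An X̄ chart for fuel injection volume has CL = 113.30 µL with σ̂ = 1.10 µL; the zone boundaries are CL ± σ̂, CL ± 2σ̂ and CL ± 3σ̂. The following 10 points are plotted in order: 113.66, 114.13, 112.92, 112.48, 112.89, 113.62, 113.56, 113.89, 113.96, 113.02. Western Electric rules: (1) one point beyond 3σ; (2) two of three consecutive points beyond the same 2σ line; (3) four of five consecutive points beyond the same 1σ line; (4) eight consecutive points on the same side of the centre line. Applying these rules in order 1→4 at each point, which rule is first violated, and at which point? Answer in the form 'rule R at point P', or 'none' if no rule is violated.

none

Zone of each point (C = within 1σ̂, B = 1σ̂–2σ̂, A = 2σ̂–3σ̂, * = beyond 3σ̂; sign = side of CL): 1:+C, 2:+C, 3:-C, 4:-C, 5:-C, 6:+C, 7:+C, 8:+C, 9:+C, 10:-C
No rule fires across all 10 points.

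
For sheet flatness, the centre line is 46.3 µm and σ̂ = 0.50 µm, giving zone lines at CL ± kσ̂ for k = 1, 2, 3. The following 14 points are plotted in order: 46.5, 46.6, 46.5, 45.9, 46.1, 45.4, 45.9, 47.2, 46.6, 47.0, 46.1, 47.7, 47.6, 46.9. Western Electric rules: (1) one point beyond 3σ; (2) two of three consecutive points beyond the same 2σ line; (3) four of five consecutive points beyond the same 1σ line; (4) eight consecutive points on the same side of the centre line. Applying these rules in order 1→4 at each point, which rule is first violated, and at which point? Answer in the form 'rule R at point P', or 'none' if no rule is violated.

rule 2 at point 13

Zone of each point (C = within 1σ̂, B = 1σ̂–2σ̂, A = 2σ̂–3σ̂, * = beyond 3σ̂; sign = side of CL): 1:+C, 2:+C, 3:+C, 4:-C, 5:-C, 6:-B, 7:-C, 8:+B, 9:+C, 10:+B, 11:-C, 12:+A, 13:+A, 14:+B
Rule 2 (two of three consecutive points beyond the same 2σ limit) is satisfied at point 13.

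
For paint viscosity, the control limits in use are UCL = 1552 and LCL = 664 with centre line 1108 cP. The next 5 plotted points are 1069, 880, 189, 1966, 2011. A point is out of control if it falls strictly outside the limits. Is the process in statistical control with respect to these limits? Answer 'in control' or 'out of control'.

Compare each point to [664, 1552]: sample 3 = 189 < LCL; sample 4 = 1966 > UCL; sample 5 = 2011 > UCL.

out of control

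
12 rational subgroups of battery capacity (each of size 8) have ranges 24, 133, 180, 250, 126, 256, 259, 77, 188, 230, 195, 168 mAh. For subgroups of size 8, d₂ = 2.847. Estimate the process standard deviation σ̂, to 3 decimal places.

61.058

R̄ = (24 + 133 + 180 + 250 + 126 + 256 + 259 + 77 + 188 + 230 + 195 + 168) / 12 = 173.8333
σ̂ = R̄ / d₂ = 173.8333 / 2.847 = 61.0584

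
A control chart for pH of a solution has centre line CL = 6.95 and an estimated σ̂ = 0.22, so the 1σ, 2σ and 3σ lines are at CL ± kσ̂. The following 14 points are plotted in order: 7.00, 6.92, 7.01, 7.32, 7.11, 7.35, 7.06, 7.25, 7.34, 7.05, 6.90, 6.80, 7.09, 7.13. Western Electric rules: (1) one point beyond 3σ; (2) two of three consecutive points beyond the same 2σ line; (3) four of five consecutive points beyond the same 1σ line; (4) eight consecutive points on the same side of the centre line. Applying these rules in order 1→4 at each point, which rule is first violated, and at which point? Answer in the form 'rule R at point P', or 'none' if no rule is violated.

rule 4 at point 10

Zone of each point (C = within 1σ̂, B = 1σ̂–2σ̂, A = 2σ̂–3σ̂, * = beyond 3σ̂; sign = side of CL): 1:+C, 2:-C, 3:+C, 4:+B, 5:+C, 6:+B, 7:+C, 8:+B, 9:+B, 10:+C, 11:-C, 12:-C, 13:+C, 14:+C
Rule 4 (eight consecutive points on the same side of the centre line) is satisfied at point 10.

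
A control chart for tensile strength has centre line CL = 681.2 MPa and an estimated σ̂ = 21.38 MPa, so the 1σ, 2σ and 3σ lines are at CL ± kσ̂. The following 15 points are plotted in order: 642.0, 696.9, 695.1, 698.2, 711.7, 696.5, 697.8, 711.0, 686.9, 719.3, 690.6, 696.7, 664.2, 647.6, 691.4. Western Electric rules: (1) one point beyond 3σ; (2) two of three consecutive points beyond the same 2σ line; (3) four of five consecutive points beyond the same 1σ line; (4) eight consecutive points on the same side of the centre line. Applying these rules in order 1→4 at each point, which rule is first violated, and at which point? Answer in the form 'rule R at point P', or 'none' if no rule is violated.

rule 4 at point 9

Zone of each point (C = within 1σ̂, B = 1σ̂–2σ̂, A = 2σ̂–3σ̂, * = beyond 3σ̂; sign = side of CL): 1:-B, 2:+C, 3:+C, 4:+C, 5:+B, 6:+C, 7:+C, 8:+B, 9:+C, 10:+B, 11:+C, 12:+C, 13:-C, 14:-B, 15:+C
Rule 4 (eight consecutive points on the same side of the centre line) is satisfied at point 9.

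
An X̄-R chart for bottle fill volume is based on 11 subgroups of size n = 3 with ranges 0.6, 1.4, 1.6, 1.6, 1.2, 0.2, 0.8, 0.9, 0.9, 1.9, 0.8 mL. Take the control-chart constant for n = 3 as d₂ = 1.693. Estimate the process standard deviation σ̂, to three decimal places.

R̄ = (0.6 + 1.4 + 1.6 + 1.6 + 1.2 + 0.2 + 0.8 + 0.9 + 0.9 + 1.9 + 0.8) / 11 = 1.0818
σ̂ = R̄ / d₂ = 1.0818 / 1.693 = 0.6390

0.639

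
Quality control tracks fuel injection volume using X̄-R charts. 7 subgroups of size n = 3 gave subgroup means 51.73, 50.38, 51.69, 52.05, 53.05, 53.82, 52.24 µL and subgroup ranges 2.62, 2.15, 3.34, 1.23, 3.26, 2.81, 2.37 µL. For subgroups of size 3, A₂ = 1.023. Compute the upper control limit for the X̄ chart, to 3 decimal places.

X̄̄ = (51.73 + 50.38 + 51.69 + 52.05 + 53.05 + 53.82 + 52.24) / 7 = 364.9600 / 7 = 52.1371
R̄ = (2.62 + 2.15 + 3.34 + 1.23 + 3.26 + 2.81 + 2.37) / 7 = 17.7800 / 7 = 2.5400
UCL = X̄̄ + A₂·R̄ = 52.1371 + 1.023 × 2.5400 = 54.7356

54.736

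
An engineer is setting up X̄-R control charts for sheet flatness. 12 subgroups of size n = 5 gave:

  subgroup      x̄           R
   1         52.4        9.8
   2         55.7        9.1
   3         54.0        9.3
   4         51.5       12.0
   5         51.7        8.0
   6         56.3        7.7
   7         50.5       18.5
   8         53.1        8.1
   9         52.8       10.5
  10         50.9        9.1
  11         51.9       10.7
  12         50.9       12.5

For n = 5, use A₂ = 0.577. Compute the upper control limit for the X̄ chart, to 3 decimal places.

58.667

X̄̄ = (52.4 + 55.7 + 54.0 + 51.5 + 51.7 + 56.3 + 50.5 + 53.1 + 52.8 + 50.9 + 51.9 + 50.9) / 12 = 631.7000 / 12 = 52.6417
R̄ = (9.8 + 9.1 + 9.3 + 12.0 + 8.0 + 7.7 + 18.5 + 8.1 + 10.5 + 9.1 + 10.7 + 12.5) / 12 = 125.3000 / 12 = 10.4417
UCL = X̄̄ + A₂·R̄ = 52.6417 + 0.577 × 10.4417 = 58.6665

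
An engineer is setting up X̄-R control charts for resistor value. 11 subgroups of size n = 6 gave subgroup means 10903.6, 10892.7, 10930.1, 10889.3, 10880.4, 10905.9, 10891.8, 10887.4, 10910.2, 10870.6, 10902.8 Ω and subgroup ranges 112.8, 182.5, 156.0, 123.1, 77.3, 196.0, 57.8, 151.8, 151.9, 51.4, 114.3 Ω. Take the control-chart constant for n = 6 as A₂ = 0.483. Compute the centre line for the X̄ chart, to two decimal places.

X̄̄ = (10903.6 + 10892.7 + 10930.1 + 10889.3 + 10880.4 + 10905.9 + 10891.8 + 10887.4 + 10910.2 + 10870.6 + 10902.8) / 11 = 119864.8000 / 11 = 10896.8000
CL = X̄̄ = 10896.8000

10896.80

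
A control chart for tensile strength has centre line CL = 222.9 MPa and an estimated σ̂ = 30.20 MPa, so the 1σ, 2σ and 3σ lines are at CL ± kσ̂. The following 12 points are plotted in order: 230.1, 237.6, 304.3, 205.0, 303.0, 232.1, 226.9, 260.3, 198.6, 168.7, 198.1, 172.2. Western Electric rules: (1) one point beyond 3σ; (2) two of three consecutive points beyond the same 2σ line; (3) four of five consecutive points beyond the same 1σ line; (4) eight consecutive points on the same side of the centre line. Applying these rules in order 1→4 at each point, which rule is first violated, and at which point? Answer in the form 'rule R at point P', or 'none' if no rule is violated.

rule 2 at point 5

Zone of each point (C = within 1σ̂, B = 1σ̂–2σ̂, A = 2σ̂–3σ̂, * = beyond 3σ̂; sign = side of CL): 1:+C, 2:+C, 3:+A, 4:-C, 5:+A, 6:+C, 7:+C, 8:+B, 9:-C, 10:-B, 11:-C, 12:-B
Rule 2 (two of three consecutive points beyond the same 2σ limit) is satisfied at point 5.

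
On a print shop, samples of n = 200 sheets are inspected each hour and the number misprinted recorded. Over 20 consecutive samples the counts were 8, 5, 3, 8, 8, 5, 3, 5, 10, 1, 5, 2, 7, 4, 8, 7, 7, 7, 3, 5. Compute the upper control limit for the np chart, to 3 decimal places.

12.519

p̄ = Σdᵢ / (k·n) = 111 / (20 × 200) = 0.02775
UCL = np̄ + 3·√(np̄(1−p̄)) = 5.5500 + 3 × √(5.5500×0.97225) = 5.5500 + 3 × 2.3229 = 12.5188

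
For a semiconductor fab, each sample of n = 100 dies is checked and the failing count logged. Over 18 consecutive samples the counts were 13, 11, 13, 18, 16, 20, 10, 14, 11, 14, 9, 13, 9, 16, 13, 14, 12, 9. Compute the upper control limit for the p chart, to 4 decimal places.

p̄ = Σdᵢ / (k·n) = 235 / (18 × 100) = 0.13056
UCL = p̄ + 3·√(p̄(1−p̄)/n) = 0.13056 + 3 × √(0.13056×0.86944/100) = 0.13056 + 3 × 0.03369 = 0.23163

0.2316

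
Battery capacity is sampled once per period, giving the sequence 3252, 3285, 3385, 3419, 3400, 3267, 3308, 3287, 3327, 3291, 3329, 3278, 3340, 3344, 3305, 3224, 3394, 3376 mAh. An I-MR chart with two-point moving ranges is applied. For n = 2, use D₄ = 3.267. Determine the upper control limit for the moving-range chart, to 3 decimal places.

176.802

Moving ranges: 33, 100, 34, 19, 133, 41, 21, 40, 36, 38, 51, 62, 4, 39, 81, 170, 18; M̄R̄ = 920.0000 / 17 = 54.1176
UCL_MR = D₄·M̄R̄ = 3.267 × 54.1176 = 176.8024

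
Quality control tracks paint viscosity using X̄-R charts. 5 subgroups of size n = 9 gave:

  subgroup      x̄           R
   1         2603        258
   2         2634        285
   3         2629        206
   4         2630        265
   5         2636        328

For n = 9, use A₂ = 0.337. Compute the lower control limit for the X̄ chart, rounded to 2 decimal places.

X̄̄ = (2603 + 2634 + 2629 + 2630 + 2636) / 5 = 13132.0000 / 5 = 2626.4000
R̄ = (258 + 285 + 206 + 265 + 328) / 5 = 1342.0000 / 5 = 268.4000
LCL = X̄̄ − A₂·R̄ = 2626.4000 − 0.337 × 268.4000 = 2535.9492

2535.95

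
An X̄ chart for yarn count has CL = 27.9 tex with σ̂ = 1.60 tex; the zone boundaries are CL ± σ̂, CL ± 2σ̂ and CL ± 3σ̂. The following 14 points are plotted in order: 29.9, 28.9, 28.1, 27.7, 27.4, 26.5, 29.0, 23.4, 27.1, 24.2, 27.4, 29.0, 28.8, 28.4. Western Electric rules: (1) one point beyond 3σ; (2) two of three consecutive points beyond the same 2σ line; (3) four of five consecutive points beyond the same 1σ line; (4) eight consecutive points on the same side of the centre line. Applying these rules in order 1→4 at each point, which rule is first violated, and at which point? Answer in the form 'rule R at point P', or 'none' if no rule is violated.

Zone of each point (C = within 1σ̂, B = 1σ̂–2σ̂, A = 2σ̂–3σ̂, * = beyond 3σ̂; sign = side of CL): 1:+B, 2:+C, 3:+C, 4:-C, 5:-C, 6:-C, 7:+C, 8:-A, 9:-C, 10:-A, 11:-C, 12:+C, 13:+C, 14:+C
Rule 2 (two of three consecutive points beyond the same 2σ limit) is satisfied at point 10.

rule 2 at point 10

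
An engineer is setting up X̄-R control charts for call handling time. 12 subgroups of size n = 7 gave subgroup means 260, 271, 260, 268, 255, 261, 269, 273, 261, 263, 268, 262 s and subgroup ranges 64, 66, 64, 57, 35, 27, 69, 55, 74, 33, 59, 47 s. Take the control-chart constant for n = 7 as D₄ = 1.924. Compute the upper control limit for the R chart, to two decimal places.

104.22

R̄ = (64 + 66 + 64 + 57 + 35 + 27 + 69 + 55 + 74 + 33 + 59 + 47) / 12 = 650.0000 / 12 = 54.1667
UCL_R = D₄·R̄ = 1.924 × 54.1667 = 104.2167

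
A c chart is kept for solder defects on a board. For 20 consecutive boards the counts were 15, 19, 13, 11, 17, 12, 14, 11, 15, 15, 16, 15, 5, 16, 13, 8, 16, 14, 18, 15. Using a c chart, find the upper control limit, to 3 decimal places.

c̄ = (15 + 19 + 13 + 11 + 17 + 12 + 14 + 11 + 15 + 15 + 16 + 15 + 5 + 16 + 13 + 8 + 16 + 14 + 18 + 15) / 20 = 278 / 20 = 13.9000
UCL = c̄ + 3√c̄ = 13.9000 + 3 × √13.9000 = 13.9000 + 3 × 3.7283 = 25.0848

25.085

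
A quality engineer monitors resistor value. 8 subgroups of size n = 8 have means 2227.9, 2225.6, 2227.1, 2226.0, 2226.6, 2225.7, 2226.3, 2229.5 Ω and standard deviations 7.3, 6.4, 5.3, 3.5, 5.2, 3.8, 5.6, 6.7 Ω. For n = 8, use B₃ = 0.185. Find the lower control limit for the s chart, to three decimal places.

1.013

s̄ = (7.3 + 6.4 + 5.3 + 3.5 + 5.2 + 3.8 + 5.6 + 6.7) / 8 = 5.4750
LCL_s = B₃·s̄ = 0.185 × 5.4750 = 1.0129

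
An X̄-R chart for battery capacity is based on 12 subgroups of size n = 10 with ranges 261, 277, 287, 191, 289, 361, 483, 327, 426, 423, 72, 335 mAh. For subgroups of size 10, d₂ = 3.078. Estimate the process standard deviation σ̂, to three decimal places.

R̄ = (261 + 277 + 287 + 191 + 289 + 361 + 483 + 327 + 426 + 423 + 72 + 335) / 12 = 311.0000
σ̂ = R̄ / d₂ = 311.0000 / 3.078 = 101.0396

101.040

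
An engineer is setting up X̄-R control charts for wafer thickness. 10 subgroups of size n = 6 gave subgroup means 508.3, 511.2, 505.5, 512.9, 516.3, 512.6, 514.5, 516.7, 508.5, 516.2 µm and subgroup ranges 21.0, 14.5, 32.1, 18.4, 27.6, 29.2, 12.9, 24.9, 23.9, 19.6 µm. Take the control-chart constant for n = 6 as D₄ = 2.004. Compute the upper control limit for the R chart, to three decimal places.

R̄ = (21.0 + 14.5 + 32.1 + 18.4 + 27.6 + 29.2 + 12.9 + 24.9 + 23.9 + 19.6) / 10 = 224.1000 / 10 = 22.4100
UCL_R = D₄·R̄ = 2.004 × 22.4100 = 44.9096

44.910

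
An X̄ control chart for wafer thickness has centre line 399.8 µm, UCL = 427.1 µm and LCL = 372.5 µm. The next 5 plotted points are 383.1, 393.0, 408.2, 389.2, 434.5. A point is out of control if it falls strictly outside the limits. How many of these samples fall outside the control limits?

Compare each point to [372.5, 427.1]: sample 5 = 434.5 > UCL.

1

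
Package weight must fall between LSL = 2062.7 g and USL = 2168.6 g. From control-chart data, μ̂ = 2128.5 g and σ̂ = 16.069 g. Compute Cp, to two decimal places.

1.10

Cp = (USL − LSL) / (6σ̂) = (2168.6 − 2062.7) / (6 × 16.069) = 105.9000 / 96.4140 = 1.0984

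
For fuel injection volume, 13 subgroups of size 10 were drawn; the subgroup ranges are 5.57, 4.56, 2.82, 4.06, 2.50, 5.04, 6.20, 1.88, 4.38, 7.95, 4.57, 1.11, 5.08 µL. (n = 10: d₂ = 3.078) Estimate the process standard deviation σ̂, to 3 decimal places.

R̄ = (5.57 + 4.56 + 2.82 + 4.06 + 2.50 + 5.04 + 6.20 + 1.88 + 4.38 + 7.95 + 4.57 + 1.11 + 5.08) / 13 = 4.2862
σ̂ = R̄ / d₂ = 4.2862 / 3.078 = 1.3925

1.393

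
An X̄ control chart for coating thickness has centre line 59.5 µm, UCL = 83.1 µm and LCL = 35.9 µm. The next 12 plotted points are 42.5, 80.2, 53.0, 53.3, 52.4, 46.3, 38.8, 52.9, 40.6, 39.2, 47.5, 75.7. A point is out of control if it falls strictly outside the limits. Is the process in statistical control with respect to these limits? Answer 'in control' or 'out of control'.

All 12 points lie within [35.9, 83.1].

in control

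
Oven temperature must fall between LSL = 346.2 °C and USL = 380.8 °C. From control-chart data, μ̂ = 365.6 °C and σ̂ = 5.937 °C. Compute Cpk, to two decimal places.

0.85

Cpu = (USL − μ̂) / (3σ̂) = (380.8 − 365.6) / (3 × 5.937) = 0.8534; Cpl = (μ̂ − LSL) / (3σ̂) = (365.6 − 346.2) / (3 × 5.937) = 1.0892; Cpk = min(Cpu, Cpl) = 0.8534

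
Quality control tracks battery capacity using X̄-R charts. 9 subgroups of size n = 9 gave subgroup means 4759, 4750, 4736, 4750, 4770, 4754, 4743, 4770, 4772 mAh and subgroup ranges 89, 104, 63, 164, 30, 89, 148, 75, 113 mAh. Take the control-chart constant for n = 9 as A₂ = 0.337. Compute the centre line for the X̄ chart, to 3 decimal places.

4756.000

X̄̄ = (4759 + 4750 + 4736 + 4750 + 4770 + 4754 + 4743 + 4770 + 4772) / 9 = 42804.0000 / 9 = 4756.0000
CL = X̄̄ = 4756.0000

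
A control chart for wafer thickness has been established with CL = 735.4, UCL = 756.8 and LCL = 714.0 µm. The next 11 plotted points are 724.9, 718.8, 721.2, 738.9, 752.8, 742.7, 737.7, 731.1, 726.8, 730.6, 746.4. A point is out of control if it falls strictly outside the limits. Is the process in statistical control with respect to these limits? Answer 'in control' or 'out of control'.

All 11 points lie within [714.0, 756.8].

in control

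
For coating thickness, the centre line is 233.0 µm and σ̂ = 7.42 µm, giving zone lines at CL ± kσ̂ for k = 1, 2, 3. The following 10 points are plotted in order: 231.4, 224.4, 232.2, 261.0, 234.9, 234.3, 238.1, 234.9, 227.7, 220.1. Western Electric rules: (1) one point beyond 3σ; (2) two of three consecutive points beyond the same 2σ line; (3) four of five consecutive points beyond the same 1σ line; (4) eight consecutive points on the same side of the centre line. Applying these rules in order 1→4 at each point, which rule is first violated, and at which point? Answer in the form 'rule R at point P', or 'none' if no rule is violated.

Zone of each point (C = within 1σ̂, B = 1σ̂–2σ̂, A = 2σ̂–3σ̂, * = beyond 3σ̂; sign = side of CL): 1:-C, 2:-B, 3:-C, 4:+*, 5:+C, 6:+C, 7:+C, 8:+C, 9:-C, 10:-B
Rule 1 (one point beyond the 3σ limits) is satisfied at point 4.

rule 1 at point 4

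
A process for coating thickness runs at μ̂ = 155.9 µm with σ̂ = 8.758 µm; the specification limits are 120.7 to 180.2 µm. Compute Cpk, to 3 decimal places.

Cpu = (USL − μ̂) / (3σ̂) = (180.2 − 155.9) / (3 × 8.758) = 0.9249; Cpl = (μ̂ − LSL) / (3σ̂) = (155.9 − 120.7) / (3 × 8.758) = 1.3397; Cpk = min(Cpu, Cpl) = 0.9249

0.925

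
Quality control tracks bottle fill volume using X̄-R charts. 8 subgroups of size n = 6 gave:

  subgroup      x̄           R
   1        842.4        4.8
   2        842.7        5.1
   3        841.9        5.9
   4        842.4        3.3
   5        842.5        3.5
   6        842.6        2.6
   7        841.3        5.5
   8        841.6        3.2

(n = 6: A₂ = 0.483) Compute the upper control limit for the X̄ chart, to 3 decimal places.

844.222

X̄̄ = (842.4 + 842.7 + 841.9 + 842.4 + 842.5 + 842.6 + 841.3 + 841.6) / 8 = 6737.4000 / 8 = 842.1750
R̄ = (4.8 + 5.1 + 5.9 + 3.3 + 3.5 + 2.6 + 5.5 + 3.2) / 8 = 33.9000 / 8 = 4.2375
UCL = X̄̄ + A₂·R̄ = 842.1750 + 0.483 × 4.2375 = 844.2217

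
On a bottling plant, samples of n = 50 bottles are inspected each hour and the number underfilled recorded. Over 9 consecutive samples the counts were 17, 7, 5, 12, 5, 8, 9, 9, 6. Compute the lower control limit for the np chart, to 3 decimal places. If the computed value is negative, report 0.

p̄ = Σdᵢ / (k·n) = 78 / (9 × 50) = 0.17333
LCL = np̄ − 3·√(np̄(1−p̄)) = 8.6667 − 3 × 2.6766 = 0.6367

0.637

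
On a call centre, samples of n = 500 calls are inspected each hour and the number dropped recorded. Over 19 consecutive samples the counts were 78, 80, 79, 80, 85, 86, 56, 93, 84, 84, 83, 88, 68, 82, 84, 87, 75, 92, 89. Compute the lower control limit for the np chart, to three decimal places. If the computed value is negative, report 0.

p̄ = Σdᵢ / (k·n) = 1553 / (19 × 500) = 0.16347
LCL = np̄ − 3·√(np̄(1−p̄)) = 81.7368 − 3 × 8.2689 = 56.9301

56.930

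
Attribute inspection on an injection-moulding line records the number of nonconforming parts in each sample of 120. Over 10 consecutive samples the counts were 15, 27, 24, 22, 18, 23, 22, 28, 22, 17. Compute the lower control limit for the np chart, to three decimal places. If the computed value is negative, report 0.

9.129

p̄ = Σdᵢ / (k·n) = 218 / (10 × 120) = 0.18167
LCL = np̄ − 3·√(np̄(1−p̄)) = 21.8000 − 3 × 4.2237 = 9.1289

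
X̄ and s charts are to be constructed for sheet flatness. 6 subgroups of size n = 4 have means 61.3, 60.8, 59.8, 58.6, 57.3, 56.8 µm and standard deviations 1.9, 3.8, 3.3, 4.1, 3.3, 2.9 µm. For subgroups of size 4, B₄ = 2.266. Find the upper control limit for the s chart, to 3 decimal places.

s̄ = (1.9 + 3.8 + 3.3 + 4.1 + 3.3 + 2.9) / 6 = 3.2167
UCL_s = B₄·s̄ = 2.266 × 3.2167 = 7.2890

7.289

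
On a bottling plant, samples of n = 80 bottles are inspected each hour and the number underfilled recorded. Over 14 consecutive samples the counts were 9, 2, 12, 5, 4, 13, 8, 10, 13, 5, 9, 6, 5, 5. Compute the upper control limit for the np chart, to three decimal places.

p̄ = Σdᵢ / (k·n) = 106 / (14 × 80) = 0.09464
UCL = np̄ + 3·√(np̄(1−p̄)) = 7.5714 + 3 × √(7.5714×0.90536) = 7.5714 + 3 × 2.6182 = 15.4260

15.426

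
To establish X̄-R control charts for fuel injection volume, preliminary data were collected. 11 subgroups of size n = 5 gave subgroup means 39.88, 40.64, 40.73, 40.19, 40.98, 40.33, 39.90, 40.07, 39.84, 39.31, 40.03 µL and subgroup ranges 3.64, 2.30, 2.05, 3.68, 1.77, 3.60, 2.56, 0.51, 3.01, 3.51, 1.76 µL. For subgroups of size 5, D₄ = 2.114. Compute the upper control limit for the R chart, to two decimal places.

R̄ = (3.64 + 2.30 + 2.05 + 3.68 + 1.77 + 3.60 + 2.56 + 0.51 + 3.01 + 3.51 + 1.76) / 11 = 28.3900 / 11 = 2.5809
UCL_R = D₄·R̄ = 2.114 × 2.5809 = 5.4560

5.46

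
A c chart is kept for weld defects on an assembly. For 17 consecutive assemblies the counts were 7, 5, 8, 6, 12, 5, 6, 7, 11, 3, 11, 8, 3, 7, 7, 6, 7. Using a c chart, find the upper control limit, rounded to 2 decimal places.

c̄ = (7 + 5 + 8 + 6 + 12 + 5 + 6 + 7 + 11 + 3 + 11 + 8 + 3 + 7 + 7 + 6 + 7) / 17 = 119 / 17 = 7.0000
UCL = c̄ + 3√c̄ = 7.0000 + 3 × √7.0000 = 7.0000 + 3 × 2.6458 = 14.9373

14.94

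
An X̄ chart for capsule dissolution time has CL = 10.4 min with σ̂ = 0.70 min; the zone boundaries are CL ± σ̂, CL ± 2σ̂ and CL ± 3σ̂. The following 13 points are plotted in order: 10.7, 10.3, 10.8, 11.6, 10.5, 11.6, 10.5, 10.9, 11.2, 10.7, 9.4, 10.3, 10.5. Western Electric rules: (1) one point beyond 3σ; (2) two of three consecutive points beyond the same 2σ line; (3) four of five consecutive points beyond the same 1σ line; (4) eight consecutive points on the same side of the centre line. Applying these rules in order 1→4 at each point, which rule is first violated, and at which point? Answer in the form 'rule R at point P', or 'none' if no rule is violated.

Zone of each point (C = within 1σ̂, B = 1σ̂–2σ̂, A = 2σ̂–3σ̂, * = beyond 3σ̂; sign = side of CL): 1:+C, 2:-C, 3:+C, 4:+B, 5:+C, 6:+B, 7:+C, 8:+C, 9:+B, 10:+C, 11:-B, 12:-C, 13:+C
Rule 4 (eight consecutive points on the same side of the centre line) is satisfied at point 10.

rule 4 at point 10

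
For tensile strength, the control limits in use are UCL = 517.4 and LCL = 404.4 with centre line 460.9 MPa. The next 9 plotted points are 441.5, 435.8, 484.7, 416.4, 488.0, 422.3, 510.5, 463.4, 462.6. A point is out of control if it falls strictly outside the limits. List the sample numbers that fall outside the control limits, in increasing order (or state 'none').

All 9 points lie within [404.4, 517.4].

none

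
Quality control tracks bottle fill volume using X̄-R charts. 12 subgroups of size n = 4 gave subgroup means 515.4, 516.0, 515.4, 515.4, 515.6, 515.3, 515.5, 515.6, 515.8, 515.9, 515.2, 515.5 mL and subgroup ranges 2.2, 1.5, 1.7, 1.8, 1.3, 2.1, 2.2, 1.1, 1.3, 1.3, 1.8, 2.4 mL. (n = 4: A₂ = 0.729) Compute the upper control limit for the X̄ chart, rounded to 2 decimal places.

516.81

X̄̄ = (515.4 + 516.0 + 515.4 + 515.4 + 515.6 + 515.3 + 515.5 + 515.6 + 515.8 + 515.9 + 515.2 + 515.5) / 12 = 6186.6000 / 12 = 515.5500
R̄ = (2.2 + 1.5 + 1.7 + 1.8 + 1.3 + 2.1 + 2.2 + 1.1 + 1.3 + 1.3 + 1.8 + 2.4) / 12 = 20.7000 / 12 = 1.7250
UCL = X̄̄ + A₂·R̄ = 515.5500 + 0.729 × 1.7250 = 516.8075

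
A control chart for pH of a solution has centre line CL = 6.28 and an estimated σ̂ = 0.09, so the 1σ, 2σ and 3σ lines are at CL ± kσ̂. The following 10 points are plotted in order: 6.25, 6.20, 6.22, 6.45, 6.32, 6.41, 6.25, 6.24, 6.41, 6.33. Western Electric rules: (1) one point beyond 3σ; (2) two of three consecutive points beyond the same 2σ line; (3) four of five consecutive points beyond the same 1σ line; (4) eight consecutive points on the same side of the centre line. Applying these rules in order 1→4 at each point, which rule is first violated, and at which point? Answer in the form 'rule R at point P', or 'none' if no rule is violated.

Zone of each point (C = within 1σ̂, B = 1σ̂–2σ̂, A = 2σ̂–3σ̂, * = beyond 3σ̂; sign = side of CL): 1:-C, 2:-C, 3:-C, 4:+B, 5:+C, 6:+B, 7:-C, 8:-C, 9:+B, 10:+C
No rule fires across all 10 points.

none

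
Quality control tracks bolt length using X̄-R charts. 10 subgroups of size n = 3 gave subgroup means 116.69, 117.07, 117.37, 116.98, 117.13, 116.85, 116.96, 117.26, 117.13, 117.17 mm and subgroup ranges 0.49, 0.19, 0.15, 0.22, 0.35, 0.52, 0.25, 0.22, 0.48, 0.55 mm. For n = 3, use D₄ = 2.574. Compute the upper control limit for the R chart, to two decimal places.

R̄ = (0.49 + 0.19 + 0.15 + 0.22 + 0.35 + 0.52 + 0.25 + 0.22 + 0.48 + 0.55) / 10 = 3.4200 / 10 = 0.3420
UCL_R = D₄·R̄ = 2.574 × 0.3420 = 0.8803

0.88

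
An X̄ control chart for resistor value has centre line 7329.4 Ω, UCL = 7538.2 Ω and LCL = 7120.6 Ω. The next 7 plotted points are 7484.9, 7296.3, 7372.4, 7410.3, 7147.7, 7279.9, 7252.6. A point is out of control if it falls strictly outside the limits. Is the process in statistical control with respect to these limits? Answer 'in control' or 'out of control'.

in control

All 7 points lie within [7120.6, 7538.2].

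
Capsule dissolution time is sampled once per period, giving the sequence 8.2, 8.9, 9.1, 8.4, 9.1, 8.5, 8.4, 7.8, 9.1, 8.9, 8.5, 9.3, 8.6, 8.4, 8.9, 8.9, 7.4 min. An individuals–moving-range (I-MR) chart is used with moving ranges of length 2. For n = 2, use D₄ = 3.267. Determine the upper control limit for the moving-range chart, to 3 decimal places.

Moving ranges: 0.7, 0.2, 0.7, 0.7, 0.6, 0.1, 0.6, 1.3, 0.2, 0.4, 0.8, 0.7, 0.2, 0.5, 0.0, 1.5; M̄R̄ = 9.2000 / 16 = 0.5750
UCL_MR = D₄·M̄R̄ = 3.267 × 0.5750 = 1.8785

1.879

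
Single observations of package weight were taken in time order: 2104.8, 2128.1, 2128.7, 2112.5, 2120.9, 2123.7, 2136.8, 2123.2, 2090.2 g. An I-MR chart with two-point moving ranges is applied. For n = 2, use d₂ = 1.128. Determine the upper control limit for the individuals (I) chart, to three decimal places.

2155.668

X̄ = (2104.8 + 2128.1 + 2128.7 + 2112.5 + 2120.9 + 2123.7 + 2136.8 + 2123.2 + 2090.2) / 9 = 2118.7667
Moving ranges: 23.3, 0.6, 16.2, 8.4, 2.8, 13.1, 13.6, 33.0; M̄R̄ = 111.0000 / 8 = 13.8750
UCL = X̄ + 3·M̄R̄/d₂ = 2118.7667 + 3 × 13.8750 / 1.128 = 2155.6683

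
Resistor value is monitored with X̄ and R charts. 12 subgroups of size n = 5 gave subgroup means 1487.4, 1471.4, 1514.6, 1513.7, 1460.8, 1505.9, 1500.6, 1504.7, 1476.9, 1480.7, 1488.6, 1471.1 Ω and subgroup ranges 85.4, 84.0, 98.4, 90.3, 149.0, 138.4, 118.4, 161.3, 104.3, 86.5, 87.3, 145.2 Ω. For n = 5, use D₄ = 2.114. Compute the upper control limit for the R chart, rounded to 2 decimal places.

237.56

R̄ = (85.4 + 84.0 + 98.4 + 90.3 + 149.0 + 138.4 + 118.4 + 161.3 + 104.3 + 86.5 + 87.3 + 145.2) / 12 = 1348.5000 / 12 = 112.3750
UCL_R = D₄·R̄ = 2.114 × 112.3750 = 237.5607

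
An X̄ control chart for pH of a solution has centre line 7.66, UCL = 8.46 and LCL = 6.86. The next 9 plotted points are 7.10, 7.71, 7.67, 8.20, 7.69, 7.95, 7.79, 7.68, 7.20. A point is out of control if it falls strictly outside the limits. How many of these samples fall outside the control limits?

All 9 points lie within [6.86, 8.46].

0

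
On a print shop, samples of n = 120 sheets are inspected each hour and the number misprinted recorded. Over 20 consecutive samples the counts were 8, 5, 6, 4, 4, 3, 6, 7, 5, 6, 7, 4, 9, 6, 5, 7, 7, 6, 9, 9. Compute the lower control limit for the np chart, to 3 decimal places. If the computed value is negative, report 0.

0.000

p̄ = Σdᵢ / (k·n) = 123 / (20 × 120) = 0.05125
LCL = np̄ − 3·√(np̄(1−p̄)) = 6.1500 − 3 × 2.4155 = -1.0966 → 0 (negative, so LCL = 0)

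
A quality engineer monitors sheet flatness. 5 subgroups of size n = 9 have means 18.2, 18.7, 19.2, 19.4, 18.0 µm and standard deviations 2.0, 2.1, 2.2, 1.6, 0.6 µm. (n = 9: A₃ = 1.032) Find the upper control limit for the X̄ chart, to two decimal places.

X̄̄ = (18.2 + 18.7 + 19.2 + 19.4 + 18.0) / 5 = 18.7000
s̄ = (2.0 + 2.1 + 2.2 + 1.6 + 0.6) / 5 = 1.7000
UCL = X̄̄ + A₃·s̄ = 18.7000 + 1.032 × 1.7000 = 20.4544

20.45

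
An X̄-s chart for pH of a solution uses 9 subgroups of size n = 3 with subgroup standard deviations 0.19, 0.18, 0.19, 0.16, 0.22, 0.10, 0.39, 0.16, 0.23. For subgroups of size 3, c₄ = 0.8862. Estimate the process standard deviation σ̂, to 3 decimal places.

s̄ = (0.19 + 0.18 + 0.19 + 0.16 + 0.22 + 0.10 + 0.39 + 0.16 + 0.23) / 9 = 0.2022
σ̂ = s̄ / c₄ = 0.2022 / 0.8862 = 0.2282

0.228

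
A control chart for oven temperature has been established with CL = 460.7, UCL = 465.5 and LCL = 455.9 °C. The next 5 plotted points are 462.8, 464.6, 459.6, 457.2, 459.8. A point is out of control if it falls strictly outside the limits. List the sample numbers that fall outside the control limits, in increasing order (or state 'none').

none

All 5 points lie within [455.9, 465.5].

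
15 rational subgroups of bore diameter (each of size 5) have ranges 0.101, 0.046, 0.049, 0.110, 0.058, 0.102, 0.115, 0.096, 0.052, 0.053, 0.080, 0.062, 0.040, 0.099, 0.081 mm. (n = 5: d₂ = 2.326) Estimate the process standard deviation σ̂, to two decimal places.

0.03

R̄ = (0.101 + 0.046 + 0.049 + 0.110 + 0.058 + 0.102 + 0.115 + 0.096 + 0.052 + 0.053 + 0.080 + 0.062 + 0.040 + 0.099 + 0.081) / 15 = 0.0763
σ̂ = R̄ / d₂ = 0.0763 / 2.326 = 0.0328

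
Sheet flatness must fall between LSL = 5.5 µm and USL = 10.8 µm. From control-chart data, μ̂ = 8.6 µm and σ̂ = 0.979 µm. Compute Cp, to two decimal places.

Cp = (USL − LSL) / (6σ̂) = (10.8 − 5.5) / (6 × 0.979) = 5.3000 / 5.8740 = 0.9023

0.90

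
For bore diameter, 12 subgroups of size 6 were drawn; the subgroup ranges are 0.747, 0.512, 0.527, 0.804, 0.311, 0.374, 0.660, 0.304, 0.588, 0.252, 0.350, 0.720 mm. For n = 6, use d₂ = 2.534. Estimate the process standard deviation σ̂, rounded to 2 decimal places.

R̄ = (0.747 + 0.512 + 0.527 + 0.804 + 0.311 + 0.374 + 0.660 + 0.304 + 0.588 + 0.252 + 0.350 + 0.720) / 12 = 0.5124
σ̂ = R̄ / d₂ = 0.5124 / 2.534 = 0.2022

0.20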